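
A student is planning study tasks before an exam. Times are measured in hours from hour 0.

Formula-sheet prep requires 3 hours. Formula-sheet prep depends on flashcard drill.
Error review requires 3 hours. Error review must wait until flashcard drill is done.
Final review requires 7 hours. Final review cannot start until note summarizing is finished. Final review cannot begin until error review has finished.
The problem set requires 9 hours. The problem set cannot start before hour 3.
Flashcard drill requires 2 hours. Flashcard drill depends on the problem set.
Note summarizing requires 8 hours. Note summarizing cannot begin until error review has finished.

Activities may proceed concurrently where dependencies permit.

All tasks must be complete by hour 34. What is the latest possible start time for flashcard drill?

Final review must finish by hour 34; it takes 7 hours, so it must start by 34 − 7 = hour 27.
Note summarizing feeds into final review (must start by hour 27); so note summarizing must finish by hour 27 and therefore start by hour 19.
For error review: note summarizing (must start by hour 19); final review (must start by hour 27). The most restrictive is hour 19; with a 3-hour duration, error review must start by hour 16.
Nothing follows formula-sheet prep; the deadline of hour 34 is its only limit. It must start by 34 − 3 = hour 31.
Flashcard drill has several dependents: error review (must start by hour 16); formula-sheet prep (must start by hour 31). The earliest of those limits is hour 16, so flashcard drill must start by 16 − 2 = hour 14.

14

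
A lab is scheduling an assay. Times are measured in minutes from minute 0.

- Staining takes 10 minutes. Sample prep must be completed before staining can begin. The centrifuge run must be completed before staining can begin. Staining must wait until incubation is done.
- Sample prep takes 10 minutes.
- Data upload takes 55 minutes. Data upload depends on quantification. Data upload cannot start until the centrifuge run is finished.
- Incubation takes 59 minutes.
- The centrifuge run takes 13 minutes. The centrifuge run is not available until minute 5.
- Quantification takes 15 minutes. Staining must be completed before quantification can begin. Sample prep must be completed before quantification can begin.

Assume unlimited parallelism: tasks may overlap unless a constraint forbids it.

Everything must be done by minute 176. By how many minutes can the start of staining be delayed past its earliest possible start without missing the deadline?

37

The centrifuge run waits on its own release at minute 5, so it starts at minute 5 and finishes at 5 + 13 = minute 18.
Incubation can start immediately at minute 0; it finishes at minute 59.
Nothing blocks sample prep, so it runs from minute 0 to minute 10.
Staining has to wait for sample prep (finishes minute 10); the centrifuge run (finishes minute 18); incubation (finishes minute 59). The latest of these is minute 59, so staining runs minute 59 to 59 + 10 = minute 69.

Working backward from the deadline:
To finish by minute 176, data upload (duration 55) must start no later than minute 121.
Since data upload (must start by minute 121) depends on it, quantification must finish by minute 121. Backing off its 15-minute duration gives a latest start of minute 106.
Since quantification (must start by minute 106) depends on it, staining must finish by minute 106. Backing off its 10-minute duration gives a latest start of minute 96.
So staining can start as early as minute 59 and as late as minute 96, giving 96 − 59 = 37 minutes of slack.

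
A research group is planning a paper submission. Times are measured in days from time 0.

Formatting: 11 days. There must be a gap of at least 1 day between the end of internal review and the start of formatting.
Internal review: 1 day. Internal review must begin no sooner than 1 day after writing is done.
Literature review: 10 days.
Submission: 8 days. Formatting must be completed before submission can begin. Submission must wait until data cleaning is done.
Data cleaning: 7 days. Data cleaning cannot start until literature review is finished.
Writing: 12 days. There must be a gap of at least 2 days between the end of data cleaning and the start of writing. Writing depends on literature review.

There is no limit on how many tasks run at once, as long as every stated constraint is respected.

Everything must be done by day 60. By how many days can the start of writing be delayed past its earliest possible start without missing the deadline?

Nothing blocks literature review, so it runs from day 0 to day 10.
Data cleaning cannot begin until literature review (finishes day 10). It runs from day 10 to 10 + 7 = day 17.
For writing: data cleaning (finishes day 17, plus 2-day gap → day 19); literature review (finishes day 10). Taking the maximum gives a start of day 19, and it finishes at 19 + 12 = day 31.

Working backward from the deadline:
To finish by day 60, submission (duration 8) must start no later than day 52.
Formatting feeds into submission (must start by day 52); so formatting must finish by day 52 and therefore start by day 41.
Internal review has to be done before formatting (must start by day 41, minus 1-day gap → day 40). That means finishing by day 40, i.e. starting by 40 − 1 = day 39.
Writing must finish before internal review (must start by day 39, minus 1-day gap → day 38). With a 12-day duration, writing must start by 38 − 12 = day 26.
So writing can start as early as day 19 and as late as day 26, giving 26 − 19 = 7 days of slack.

7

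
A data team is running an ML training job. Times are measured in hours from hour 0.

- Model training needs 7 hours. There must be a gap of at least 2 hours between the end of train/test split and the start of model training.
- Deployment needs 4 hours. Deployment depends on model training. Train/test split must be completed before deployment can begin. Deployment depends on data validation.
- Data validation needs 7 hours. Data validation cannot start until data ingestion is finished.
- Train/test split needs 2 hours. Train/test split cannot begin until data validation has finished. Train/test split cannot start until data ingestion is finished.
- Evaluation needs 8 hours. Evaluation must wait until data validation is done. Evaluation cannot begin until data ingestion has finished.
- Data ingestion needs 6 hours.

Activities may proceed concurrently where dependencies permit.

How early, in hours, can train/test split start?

Data ingestion has no prerequisites, so it starts at hour 0 and finishes at hour 6.
Data validation cannot begin until data ingestion (finishes hour 6). It runs from hour 6 to 6 + 7 = hour 13.
Train/test split waits on data validation (finishes hour 13); data ingestion (finishes hour 6). The latest of these is hour 13, which is the earliest train/test split can start.

13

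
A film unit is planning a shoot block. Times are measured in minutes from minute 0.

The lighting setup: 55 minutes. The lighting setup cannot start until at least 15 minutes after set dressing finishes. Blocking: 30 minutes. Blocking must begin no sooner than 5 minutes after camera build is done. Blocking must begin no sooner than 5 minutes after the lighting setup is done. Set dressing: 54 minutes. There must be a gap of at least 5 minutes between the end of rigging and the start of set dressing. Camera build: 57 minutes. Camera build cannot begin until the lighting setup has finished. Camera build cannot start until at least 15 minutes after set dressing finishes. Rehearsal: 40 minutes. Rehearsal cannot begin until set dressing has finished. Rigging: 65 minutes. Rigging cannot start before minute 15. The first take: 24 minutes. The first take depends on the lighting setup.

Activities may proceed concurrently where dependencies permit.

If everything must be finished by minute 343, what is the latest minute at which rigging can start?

57

To finish by minute 343, blocking (duration 30) must start no later than minute 313.
Camera build feeds into blocking (must start by minute 313, minus 5-minute gap → minute 308); so camera build must finish by minute 308 and therefore start by minute 251.
To finish by minute 343, the first take (duration 24) must start no later than minute 319.
The lighting setup feeds camera build (must start by minute 251); blocking (must start by minute 313, minus 5-minute gap → minute 308); the first take (must start by minute 319). Taking the minimum, the lighting setup must finish by minute 251 and start by 251 − 55 = minute 196.
Rehearsal has no dependents, so it just needs to finish by minute 343. Starting by 343 − 40 = minute 303 achieves that.
For set dressing: the lighting setup (must start by minute 196, minus 15-minute gap → minute 181); camera build (must start by minute 251, minus 15-minute gap → minute 236); rehearsal (must start by minute 303). The most restrictive is minute 181; with a 54-minute duration, set dressing must start by minute 127.
Rigging feeds into set dressing (must start by minute 127, minus 5-minute gap → minute 122); so rigging must finish by minute 122 and therefore start by minute 57.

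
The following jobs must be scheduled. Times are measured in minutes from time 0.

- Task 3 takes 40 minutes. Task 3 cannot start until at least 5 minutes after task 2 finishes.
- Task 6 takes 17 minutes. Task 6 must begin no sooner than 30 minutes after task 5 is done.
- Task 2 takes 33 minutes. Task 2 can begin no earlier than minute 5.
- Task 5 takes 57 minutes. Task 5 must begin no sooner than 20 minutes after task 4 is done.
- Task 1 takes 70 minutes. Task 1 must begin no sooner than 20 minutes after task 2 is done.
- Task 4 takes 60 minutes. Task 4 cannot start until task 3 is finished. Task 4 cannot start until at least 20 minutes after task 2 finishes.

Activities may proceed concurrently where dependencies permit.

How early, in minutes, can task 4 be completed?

143

Task 2 cannot begin until its own release at minute 5. It runs from minute 5 to 5 + 33 = minute 38.
After task 2 (finishes minute 38, plus 5-minute gap → minute 43), task 3 can start at minute 43 and finishes at minute 83.
Task 4 has to wait for task 3 (finishes minute 83); task 2 (finishes minute 38, plus 20-minute gap → minute 58). The latest of these is minute 83, so task 4 runs minute 83 to 83 + 60 = minute 143.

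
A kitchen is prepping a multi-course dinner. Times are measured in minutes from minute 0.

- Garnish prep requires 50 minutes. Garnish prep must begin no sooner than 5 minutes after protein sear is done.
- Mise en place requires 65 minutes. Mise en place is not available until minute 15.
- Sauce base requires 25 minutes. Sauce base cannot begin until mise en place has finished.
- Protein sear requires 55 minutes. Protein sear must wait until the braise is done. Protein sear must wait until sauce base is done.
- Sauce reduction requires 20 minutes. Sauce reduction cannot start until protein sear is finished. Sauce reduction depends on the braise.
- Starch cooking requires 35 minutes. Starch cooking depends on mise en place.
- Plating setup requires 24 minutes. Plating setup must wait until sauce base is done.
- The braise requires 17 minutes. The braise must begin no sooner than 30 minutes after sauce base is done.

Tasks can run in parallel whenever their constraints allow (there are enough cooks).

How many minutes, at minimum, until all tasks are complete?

262

Mise en place cannot begin until its own release at minute 15. It runs from minute 15 to 15 + 65 = minute 80.
Starch cooking cannot begin until mise en place (finishes minute 80). It runs from minute 80 to 80 + 35 = minute 115.
Sauce base waits on mise en place (finishes minute 80), so it starts at minute 80 and finishes at 80 + 25 = minute 105.
Plating setup waits on sauce base (finishes minute 105), so it starts at minute 105 and finishes at 105 + 24 = minute 129.
The braise cannot begin until sauce base (finishes minute 105, plus 30-minute gap → minute 135). It runs from minute 135 to 135 + 17 = minute 152.
Protein sear has to wait for the braise (finishes minute 152); sauce base (finishes minute 105). The latest of these is minute 152, so protein sear runs minute 152 to 152 + 55 = minute 207.
Garnish prep cannot begin until protein sear (finishes minute 207, plus 5-minute gap → minute 212). It runs from minute 212 to 212 + 50 = minute 262.
Sauce reduction needs all of protein sear (finishes minute 207); the braise (finishes minute 152). That puts its earliest start at minute 207; it finishes at 207 + 20 = minute 227.
All tasks are finished once the last one completes. Finish times: Mise en place at 80, Sauce base at 105, The braise at 152, Protein sear at 207, Sauce reduction at 227, Starch cooking at 115, Plating setup at 129, Garnish prep at 262. The latest is minute 262.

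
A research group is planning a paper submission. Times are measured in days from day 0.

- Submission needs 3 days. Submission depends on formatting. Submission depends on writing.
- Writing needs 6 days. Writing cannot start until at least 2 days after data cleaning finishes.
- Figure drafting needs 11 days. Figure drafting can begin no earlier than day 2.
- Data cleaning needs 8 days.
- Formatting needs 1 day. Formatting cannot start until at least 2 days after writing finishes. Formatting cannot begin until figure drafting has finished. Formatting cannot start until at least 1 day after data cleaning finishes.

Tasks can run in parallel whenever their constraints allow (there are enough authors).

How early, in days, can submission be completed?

Figure drafting cannot begin until its own release at day 2. It runs from day 2 to 2 + 11 = day 13.
Data cleaning has no prerequisites, so it starts at day 0 and finishes at day 8.
Writing cannot begin until data cleaning (finishes day 8, plus 2-day gap → day 10). It runs from day 10 to 10 + 6 = day 16.
Formatting has to wait for writing (finishes day 16, plus 2-day gap → day 18); figure drafting (finishes day 13); data cleaning (finishes day 8, plus 1-day gap → day 9). The latest of these is day 18, so formatting runs day 18 to 18 + 1 = day 19.
Submission has to wait for formatting (finishes day 19); writing (finishes day 16). The latest of these is day 19, so submission runs day 19 to 19 + 3 = day 22.

22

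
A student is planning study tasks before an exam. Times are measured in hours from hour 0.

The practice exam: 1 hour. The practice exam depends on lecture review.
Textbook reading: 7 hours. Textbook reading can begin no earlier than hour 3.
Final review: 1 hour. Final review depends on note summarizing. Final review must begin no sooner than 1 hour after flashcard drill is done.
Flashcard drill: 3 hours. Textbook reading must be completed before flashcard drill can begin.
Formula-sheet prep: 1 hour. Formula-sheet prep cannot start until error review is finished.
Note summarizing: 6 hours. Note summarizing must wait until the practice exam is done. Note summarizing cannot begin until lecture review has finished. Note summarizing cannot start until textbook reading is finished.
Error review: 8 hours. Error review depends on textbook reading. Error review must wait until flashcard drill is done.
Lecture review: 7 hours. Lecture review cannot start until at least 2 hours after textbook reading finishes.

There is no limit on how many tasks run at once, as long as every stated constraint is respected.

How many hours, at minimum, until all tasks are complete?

27

After its own release at hour 3, textbook reading can start at hour 3 and finishes at hour 10.
After textbook reading (finishes hour 10), flashcard drill can start at hour 10 and finishes at hour 13.
Error review cannot start until textbook reading (finishes hour 10); flashcard drill (finishes hour 13). The controlling bound is hour 13, so error review finishes at 13 + 8 = hour 21.
After error review (finishes hour 21), formula-sheet prep can start at hour 21 and finishes at hour 22.
After textbook reading (finishes hour 10, plus 2-hour gap → hour 12), lecture review can start at hour 12 and finishes at hour 19.
After lecture review (finishes hour 19), the practice exam can start at hour 19 and finishes at hour 20.
For note summarizing: the practice exam (finishes hour 20); lecture review (finishes hour 19); textbook reading (finishes hour 10). Taking the maximum gives a start of hour 20, and it finishes at 20 + 6 = hour 26.
For final review: note summarizing (finishes hour 26); flashcard drill (finishes hour 13, plus 1-hour gap → hour 14). Taking the maximum gives a start of hour 26, and it finishes at 26 + 1 = hour 27.
All tasks are finished once the last one completes. Finish times: Textbook reading at 10, Lecture review at 19, Flashcard drill at 13, The practice exam at 20, Error review at 21, Note summarizing at 26, Formula-sheet prep at 22, Final review at 27. The latest is hour 27.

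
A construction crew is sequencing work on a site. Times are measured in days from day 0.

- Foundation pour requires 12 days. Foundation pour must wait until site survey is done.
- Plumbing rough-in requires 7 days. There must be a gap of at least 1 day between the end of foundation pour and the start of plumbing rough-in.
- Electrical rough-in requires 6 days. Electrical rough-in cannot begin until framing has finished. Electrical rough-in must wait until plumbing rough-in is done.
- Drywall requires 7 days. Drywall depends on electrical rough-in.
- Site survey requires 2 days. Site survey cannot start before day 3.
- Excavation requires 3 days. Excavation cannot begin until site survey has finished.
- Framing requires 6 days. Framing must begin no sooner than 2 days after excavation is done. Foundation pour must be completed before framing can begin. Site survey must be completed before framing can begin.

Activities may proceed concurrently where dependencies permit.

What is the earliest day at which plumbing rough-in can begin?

Site survey waits on its own release at day 3, so it starts at day 3 and finishes at 3 + 2 = day 5.
After site survey (finishes day 5), foundation pour can start at day 5 and finishes at day 17.
Plumbing rough-in waits on foundation pour (finishes day 17, plus 1-day gap → day 18), so the earliest it can start is day 18.

18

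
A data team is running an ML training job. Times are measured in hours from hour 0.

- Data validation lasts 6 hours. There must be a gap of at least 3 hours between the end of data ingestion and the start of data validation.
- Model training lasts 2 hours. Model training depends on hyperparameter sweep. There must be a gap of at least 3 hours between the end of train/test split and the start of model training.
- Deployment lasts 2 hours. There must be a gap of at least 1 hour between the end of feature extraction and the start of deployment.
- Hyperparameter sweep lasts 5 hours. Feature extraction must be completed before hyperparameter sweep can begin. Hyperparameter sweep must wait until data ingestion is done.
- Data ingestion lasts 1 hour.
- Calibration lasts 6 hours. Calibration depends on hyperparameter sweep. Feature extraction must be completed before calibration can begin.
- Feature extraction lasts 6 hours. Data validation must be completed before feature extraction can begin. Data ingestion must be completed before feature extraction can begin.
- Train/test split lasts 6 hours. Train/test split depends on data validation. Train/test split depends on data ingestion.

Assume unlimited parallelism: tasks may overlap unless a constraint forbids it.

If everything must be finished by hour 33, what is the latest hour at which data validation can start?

10

Nothing follows model training; the deadline of hour 33 is its only limit. It must start by 33 − 2 = hour 31.
Calibration must finish by hour 33; it takes 6 hours, so it must start by 33 − 6 = hour 27.
Hyperparameter sweep feeds model training (must start by hour 31); calibration (must start by hour 27). Taking the minimum, hyperparameter sweep must finish by hour 27 and start by 27 − 5 = hour 22.
To finish by hour 33, deployment (duration 2) must start no later than hour 31.
Feature extraction feeds hyperparameter sweep (must start by hour 22); calibration (must start by hour 27); deployment (must start by hour 31, minus 1-hour gap → hour 30). Taking the minimum, feature extraction must finish by hour 22 and start by 22 − 6 = hour 16.
Train/test split feeds into model training (must start by hour 31, minus 3-hour gap → hour 28); so train/test split must finish by hour 28 and therefore start by hour 22.
Data validation must finish in time for feature extraction (must start by hour 16); train/test split (must start by hour 22). The tightest is hour 16, so data validation must start by 16 − 6 = hour 10.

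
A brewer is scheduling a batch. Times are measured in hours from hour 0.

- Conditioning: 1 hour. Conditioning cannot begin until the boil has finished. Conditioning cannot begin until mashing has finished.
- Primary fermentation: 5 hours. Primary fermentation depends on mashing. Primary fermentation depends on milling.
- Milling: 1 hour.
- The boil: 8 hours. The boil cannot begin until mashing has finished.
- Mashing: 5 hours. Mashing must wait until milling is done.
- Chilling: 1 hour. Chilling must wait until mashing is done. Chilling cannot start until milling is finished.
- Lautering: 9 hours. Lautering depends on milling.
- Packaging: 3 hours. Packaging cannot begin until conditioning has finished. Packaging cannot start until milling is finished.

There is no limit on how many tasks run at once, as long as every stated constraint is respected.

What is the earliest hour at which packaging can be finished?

18

Milling can start immediately at hour 0; it finishes at hour 1.
Mashing waits on milling (finishes hour 1), so it starts at hour 1 and finishes at 1 + 5 = hour 6.
The boil cannot begin until mashing (finishes hour 6). It runs from hour 6 to 6 + 8 = hour 14.
Conditioning has to wait for the boil (finishes hour 14); mashing (finishes hour 6). The latest of these is hour 14, so conditioning runs hour 14 to 14 + 1 = hour 15.
For packaging: conditioning (finishes hour 15); milling (finishes hour 1). Taking the maximum gives a start of hour 15, and it finishes at 15 + 3 = hour 18.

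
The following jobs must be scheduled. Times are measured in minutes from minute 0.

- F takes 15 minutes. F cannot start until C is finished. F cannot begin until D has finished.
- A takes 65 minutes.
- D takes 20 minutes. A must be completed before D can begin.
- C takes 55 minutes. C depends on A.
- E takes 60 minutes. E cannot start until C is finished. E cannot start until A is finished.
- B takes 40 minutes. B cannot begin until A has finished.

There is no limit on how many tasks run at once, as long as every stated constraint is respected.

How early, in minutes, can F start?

120

Nothing blocks A, so it runs from minute 0 to minute 65.
After A (finishes minute 65), D can start at minute 65 and finishes at minute 85.
C waits on A (finishes minute 65), so it starts at minute 65 and finishes at 65 + 55 = minute 120.
F waits on C (finishes minute 120); D (finishes minute 85). The latest of these is minute 120, which is the earliest F can start.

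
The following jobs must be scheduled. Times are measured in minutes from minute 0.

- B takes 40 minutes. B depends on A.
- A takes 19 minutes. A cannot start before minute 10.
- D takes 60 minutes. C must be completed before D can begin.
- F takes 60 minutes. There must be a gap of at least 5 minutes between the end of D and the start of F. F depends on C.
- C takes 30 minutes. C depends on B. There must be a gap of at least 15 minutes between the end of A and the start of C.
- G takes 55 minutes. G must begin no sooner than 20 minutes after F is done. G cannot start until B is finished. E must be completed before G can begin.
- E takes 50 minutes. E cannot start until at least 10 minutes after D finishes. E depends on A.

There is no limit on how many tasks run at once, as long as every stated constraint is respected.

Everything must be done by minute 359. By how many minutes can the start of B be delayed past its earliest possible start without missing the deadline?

After its own release at minute 10, A can start at minute 10 and finishes at minute 29.
B cannot begin until A (finishes minute 29). It runs from minute 29 to 29 + 40 = minute 69.

Working backward from the deadline:
G must finish by minute 359; it takes 55 minutes, so it must start by 359 − 55 = minute 304.
E must finish before G (must start by minute 304). With a 50-minute duration, E must start by 304 − 50 = minute 254.
Since G (must start by minute 304, minus 20-minute gap → minute 284) depends on it, F must finish by minute 284. Backing off its 60-minute duration gives a latest start of minute 224.
D must finish in time for E (must start by minute 254, minus 10-minute gap → minute 244); F (must start by minute 224, minus 5-minute gap → minute 219). The tightest is minute 219, so D must start by 219 − 60 = minute 159.
C must finish in time for D (must start by minute 159); F (must start by minute 224). The tightest is minute 159, so C must start by 159 − 30 = minute 129.
B must finish in time for C (must start by minute 129); G (must start by minute 304). The tightest is minute 129, so B must start by 129 − 40 = minute 89.
So B can start as early as minute 29 and as late as minute 89, giving 89 − 29 = 60 minutes of slack.

60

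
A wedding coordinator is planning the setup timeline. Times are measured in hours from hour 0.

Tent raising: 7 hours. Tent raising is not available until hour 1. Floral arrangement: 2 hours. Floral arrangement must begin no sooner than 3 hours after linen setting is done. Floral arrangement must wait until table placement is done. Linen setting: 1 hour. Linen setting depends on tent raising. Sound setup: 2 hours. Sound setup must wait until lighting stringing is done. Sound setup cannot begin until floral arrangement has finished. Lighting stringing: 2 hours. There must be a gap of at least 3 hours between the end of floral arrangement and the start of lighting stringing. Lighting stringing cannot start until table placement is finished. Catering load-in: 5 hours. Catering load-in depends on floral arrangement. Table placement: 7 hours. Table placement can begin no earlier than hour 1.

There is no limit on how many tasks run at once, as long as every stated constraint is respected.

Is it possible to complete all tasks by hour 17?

Table placement cannot begin until its own release at hour 1. It runs from hour 1 to 1 + 7 = hour 8.
After its own release at hour 1, tent raising can start at hour 1 and finishes at hour 8.
After tent raising (finishes hour 8), linen setting can start at hour 8 and finishes at hour 9.
Floral arrangement needs all of linen setting (finishes hour 9, plus 3-hour gap → hour 12); table placement (finishes hour 8). That puts its earliest start at hour 12; it finishes at 12 + 2 = hour 14.
Catering load-in cannot begin until floral arrangement (finishes hour 14). It runs from hour 14 to 14 + 5 = hour 19.
Lighting stringing cannot start until floral arrangement (finishes hour 14, plus 3-hour gap → hour 17); table placement (finishes hour 8). The controlling bound is hour 17, so lighting stringing finishes at 17 + 2 = hour 19.
Sound setup has to wait for lighting stringing (finishes hour 19); floral arrangement (finishes hour 14). The latest of these is hour 19, so sound setup runs hour 19 to 19 + 2 = hour 21.
The earliest everything can be done is hour 21, which is after the deadline of 17, so it is not possible.

No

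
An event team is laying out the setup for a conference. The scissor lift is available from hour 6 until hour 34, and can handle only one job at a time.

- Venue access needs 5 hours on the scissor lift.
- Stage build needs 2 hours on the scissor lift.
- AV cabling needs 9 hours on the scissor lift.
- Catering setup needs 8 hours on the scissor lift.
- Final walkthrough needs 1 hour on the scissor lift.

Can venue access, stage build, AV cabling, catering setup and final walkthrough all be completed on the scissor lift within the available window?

The scissor lift window is 34 − 6 = 28 hours.
Running back to back, the jobs need 5 + 2 + 9 + 8 + 1 = 25 hours on the scissor lift.
Since 25 ≤ 28, they fit within the window.

Yes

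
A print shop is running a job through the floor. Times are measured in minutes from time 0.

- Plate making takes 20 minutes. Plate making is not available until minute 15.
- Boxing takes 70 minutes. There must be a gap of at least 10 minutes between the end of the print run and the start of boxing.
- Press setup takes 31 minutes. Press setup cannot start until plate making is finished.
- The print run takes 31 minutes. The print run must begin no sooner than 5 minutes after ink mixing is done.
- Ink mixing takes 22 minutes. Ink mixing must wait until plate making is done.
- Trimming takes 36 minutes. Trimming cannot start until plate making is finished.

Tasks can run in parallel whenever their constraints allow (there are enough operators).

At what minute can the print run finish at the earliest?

After its own release at minute 15, plate making can start at minute 15 and finishes at minute 35.
Ink mixing cannot begin until plate making (finishes minute 35). It runs from minute 35 to 35 + 22 = minute 57.
The print run cannot begin until ink mixing (finishes minute 57, plus 5-minute gap → minute 62). It runs from minute 62 to 62 + 31 = minute 93.

93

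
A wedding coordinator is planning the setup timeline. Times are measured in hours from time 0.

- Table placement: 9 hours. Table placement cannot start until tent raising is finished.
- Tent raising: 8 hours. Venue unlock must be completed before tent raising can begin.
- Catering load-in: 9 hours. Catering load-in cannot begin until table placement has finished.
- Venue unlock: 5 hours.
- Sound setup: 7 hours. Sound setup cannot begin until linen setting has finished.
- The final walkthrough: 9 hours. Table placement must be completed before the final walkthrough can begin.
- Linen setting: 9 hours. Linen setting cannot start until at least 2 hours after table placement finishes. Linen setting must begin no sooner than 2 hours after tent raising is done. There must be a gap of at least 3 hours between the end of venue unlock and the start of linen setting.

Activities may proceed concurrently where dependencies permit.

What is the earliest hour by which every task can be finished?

Venue unlock can start immediately at hour 0; it finishes at hour 5.
Tent raising cannot begin until venue unlock (finishes hour 5). It runs from hour 5 to 5 + 8 = hour 13.
Table placement cannot begin until tent raising (finishes hour 13). It runs from hour 13 to 13 + 9 = hour 22.
The final walkthrough cannot begin until table placement (finishes hour 22). It runs from hour 22 to 22 + 9 = hour 31.
Catering load-in cannot begin until table placement (finishes hour 22). It runs from hour 22 to 22 + 9 = hour 31.
Linen setting has to wait for table placement (finishes hour 22, plus 2-hour gap → hour 24); tent raising (finishes hour 13, plus 2-hour gap → hour 15); venue unlock (finishes hour 5, plus 3-hour gap → hour 8). The latest of these is hour 24, so linen setting runs hour 24 to 24 + 9 = hour 33.
Sound setup waits on linen setting (finishes hour 33), so it starts at hour 33 and finishes at 33 + 7 = hour 40.
All tasks are finished once the last one completes. Finish times: Venue unlock at 5, Tent raising at 13, Table placement at 22, Linen setting at 33, Sound setup at 40, Catering load-in at 31, The final walkthrough at 31. The latest is hour 40.

40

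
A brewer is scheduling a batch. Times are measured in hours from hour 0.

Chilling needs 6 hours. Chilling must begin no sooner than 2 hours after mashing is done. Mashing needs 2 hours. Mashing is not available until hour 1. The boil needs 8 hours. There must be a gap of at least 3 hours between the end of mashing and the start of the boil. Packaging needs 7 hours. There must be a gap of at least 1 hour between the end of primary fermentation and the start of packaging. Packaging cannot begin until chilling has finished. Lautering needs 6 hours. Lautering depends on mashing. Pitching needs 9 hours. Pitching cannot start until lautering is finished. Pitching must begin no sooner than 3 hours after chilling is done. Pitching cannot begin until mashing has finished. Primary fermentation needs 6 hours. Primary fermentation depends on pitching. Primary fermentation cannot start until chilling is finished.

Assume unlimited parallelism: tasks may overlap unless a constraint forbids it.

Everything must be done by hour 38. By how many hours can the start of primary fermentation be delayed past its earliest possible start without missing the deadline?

After its own release at hour 1, mashing can start at hour 1 and finishes at hour 3.
Chilling waits on mashing (finishes hour 3, plus 2-hour gap → hour 5), so it starts at hour 5 and finishes at 5 + 6 = hour 11.
After mashing (finishes hour 3), lautering can start at hour 3 and finishes at hour 9.
Pitching cannot start until lautering (finishes hour 9); chilling (finishes hour 11, plus 3-hour gap → hour 14); mashing (finishes hour 3). The controlling bound is hour 14, so pitching finishes at 14 + 9 = hour 23.
Primary fermentation needs all of pitching (finishes hour 23); chilling (finishes hour 11). That puts its earliest start at hour 23; it finishes at 23 + 6 = hour 29.

Working backward from the deadline:
To finish by hour 38, packaging (duration 7) must start no later than hour 31.
Since packaging (must start by hour 31, minus 1-hour gap → hour 30) depends on it, primary fermentation must finish by hour 30. Backing off its 6-hour duration gives a latest start of hour 24.
So primary fermentation can start as early as hour 23 and as late as hour 24, giving 24 − 23 = 1 hour of slack.

1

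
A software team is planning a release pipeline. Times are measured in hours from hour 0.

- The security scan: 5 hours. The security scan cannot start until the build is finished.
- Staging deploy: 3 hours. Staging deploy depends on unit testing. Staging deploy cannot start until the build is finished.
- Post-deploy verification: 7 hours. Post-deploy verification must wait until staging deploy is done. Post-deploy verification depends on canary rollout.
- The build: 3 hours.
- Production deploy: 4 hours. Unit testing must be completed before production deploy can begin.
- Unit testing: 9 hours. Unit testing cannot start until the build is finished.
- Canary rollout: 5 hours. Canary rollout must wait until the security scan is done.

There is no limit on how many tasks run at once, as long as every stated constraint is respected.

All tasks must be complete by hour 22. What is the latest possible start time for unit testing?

To finish by hour 22, post-deploy verification (duration 7) must start no later than hour 15.
Staging deploy has to be done before post-deploy verification (must start by hour 15). That means finishing by hour 15, i.e. starting by 15 − 3 = hour 12.
Production deploy must finish by hour 22; it takes 4 hours, so it must start by 22 − 4 = hour 18.
Unit testing must finish in time for staging deploy (must start by hour 12); production deploy (must start by hour 18). The tightest is hour 12, so unit testing must start by 12 − 9 = hour 3.

3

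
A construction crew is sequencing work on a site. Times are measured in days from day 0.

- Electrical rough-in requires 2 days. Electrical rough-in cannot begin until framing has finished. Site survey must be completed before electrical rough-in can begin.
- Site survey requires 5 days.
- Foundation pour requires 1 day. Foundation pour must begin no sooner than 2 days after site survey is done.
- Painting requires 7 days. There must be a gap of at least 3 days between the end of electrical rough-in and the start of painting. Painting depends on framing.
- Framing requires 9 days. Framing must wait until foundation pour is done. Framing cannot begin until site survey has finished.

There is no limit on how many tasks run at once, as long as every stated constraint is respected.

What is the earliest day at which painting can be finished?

29

Site survey has no prerequisites, so it starts at day 0 and finishes at day 5.
Foundation pour waits on site survey (finishes day 5, plus 2-day gap → day 7), so it starts at day 7 and finishes at 7 + 1 = day 8.
For framing: foundation pour (finishes day 8); site survey (finishes day 5). Taking the maximum gives a start of day 8, and it finishes at 8 + 9 = day 17.
Electrical rough-in needs all of framing (finishes day 17); site survey (finishes day 5). That puts its earliest start at day 17; it finishes at 17 + 2 = day 19.
Painting cannot start until electrical rough-in (finishes day 19, plus 3-day gap → day 22); framing (finishes day 17). The controlling bound is day 22, so painting finishes at 22 + 7 = day 29.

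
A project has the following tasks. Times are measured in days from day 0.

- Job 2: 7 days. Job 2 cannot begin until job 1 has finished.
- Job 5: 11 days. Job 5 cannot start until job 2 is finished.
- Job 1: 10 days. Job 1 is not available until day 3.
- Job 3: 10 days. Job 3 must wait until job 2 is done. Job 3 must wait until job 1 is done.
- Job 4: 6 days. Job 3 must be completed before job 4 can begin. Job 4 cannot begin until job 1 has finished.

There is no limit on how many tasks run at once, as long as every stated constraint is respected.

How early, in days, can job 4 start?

30

Job 1 cannot begin until its own release at day 3. It runs from day 3 to 3 + 10 = day 13.
Job 2 cannot begin until job 1 (finishes day 13). It runs from day 13 to 13 + 7 = day 20.
Job 3 has to wait for job 2 (finishes day 20); job 1 (finishes day 13). The latest of these is day 20, so job 3 runs day 20 to 20 + 10 = day 30.
Job 4 waits on job 3 (finishes day 30); job 1 (finishes day 13). The latest of these is day 30, which is the earliest job 4 can start.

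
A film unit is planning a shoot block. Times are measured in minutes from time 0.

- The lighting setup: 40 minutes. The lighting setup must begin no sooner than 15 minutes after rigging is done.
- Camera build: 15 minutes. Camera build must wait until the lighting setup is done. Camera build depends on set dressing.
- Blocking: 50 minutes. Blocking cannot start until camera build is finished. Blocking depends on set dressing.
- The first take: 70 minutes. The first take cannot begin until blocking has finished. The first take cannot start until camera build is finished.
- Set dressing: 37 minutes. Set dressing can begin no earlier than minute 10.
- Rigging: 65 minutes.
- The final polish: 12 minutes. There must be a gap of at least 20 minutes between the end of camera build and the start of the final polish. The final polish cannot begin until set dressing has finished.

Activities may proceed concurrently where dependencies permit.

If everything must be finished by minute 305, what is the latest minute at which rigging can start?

The first take must finish by minute 305; it takes 70 minutes, so it must start by 305 − 70 = minute 235.
Since the first take (must start by minute 235) depends on it, blocking must finish by minute 235. Backing off its 50-minute duration gives a latest start of minute 185.
To finish by minute 305, the final polish (duration 12) must start no later than minute 293.
Camera build feeds blocking (must start by minute 185); the final polish (must start by minute 293, minus 20-minute gap → minute 273); the first take (must start by minute 235). Taking the minimum, camera build must finish by minute 185 and start by 185 − 15 = minute 170.
Since camera build (must start by minute 170) depends on it, the lighting setup must finish by minute 170. Backing off its 40-minute duration gives a latest start of minute 130.
Rigging feeds into the lighting setup (must start by minute 130, minus 15-minute gap → minute 115); so rigging must finish by minute 115 and therefore start by minute 50.

50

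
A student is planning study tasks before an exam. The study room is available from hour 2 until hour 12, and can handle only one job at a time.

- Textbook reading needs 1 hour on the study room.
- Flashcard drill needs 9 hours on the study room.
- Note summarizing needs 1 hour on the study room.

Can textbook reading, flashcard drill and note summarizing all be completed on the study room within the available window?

No

The study room window is 12 − 2 = 10 hours.
Running back to back, the jobs need 1 + 9 + 1 = 11 hours on the study room.
Since 11 > 10, they cannot all fit.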